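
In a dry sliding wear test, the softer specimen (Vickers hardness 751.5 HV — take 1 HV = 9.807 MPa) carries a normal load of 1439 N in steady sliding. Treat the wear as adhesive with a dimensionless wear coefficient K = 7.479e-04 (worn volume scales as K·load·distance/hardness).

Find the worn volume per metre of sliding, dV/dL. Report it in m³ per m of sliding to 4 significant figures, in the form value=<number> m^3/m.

Every step runs at full precision, and intermediates appear rounded, and a lone final rounding to four significant figures.
Convert: Hardness H = 751.5 HV × 9.807 MPa/HV = 7370 MPa = 7.370e+09 Pa.
SI base units throughout: W = 1439 N, H = 7.370e+09 Pa, K = 7.479e-04.
Volumetric rate dV/dL = K·W/H, per unit distance: 7.479e-04 · 1439 / 7.370e+09 = 1.460e-10 m³/m.

value=1.460e-10 m^3/m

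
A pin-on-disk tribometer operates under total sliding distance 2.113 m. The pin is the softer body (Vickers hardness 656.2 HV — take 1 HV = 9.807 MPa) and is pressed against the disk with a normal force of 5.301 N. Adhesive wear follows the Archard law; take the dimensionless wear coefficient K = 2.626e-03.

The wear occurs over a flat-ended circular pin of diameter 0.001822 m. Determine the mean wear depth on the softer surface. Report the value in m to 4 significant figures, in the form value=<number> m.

value=1.753e-06 m

Each operation holds exact precision; intermediates appear rounded, and one last rounding to four significant digits.
Hardness H = 656.2 HV × 9.807 MPa/HV = 6435 MPa = 6.435e+09 Pa.
Contact area A = π·d²/4 = π·(0.001822 m)²/4 = 2.607e-06 m².
Collected in SI base units: W = 5.301 N, H = 6.435e+09 Pa, K = 2.626e-03.
Worn volume V = K·W·L/H = 2.626e-03 · 5.301 · 2.113 / 6.435e+09 = 4.571e-12 m³.
Mean wear depth h = V/A = 4.571e-12 / 2.607e-06 = 1.753e-06 m.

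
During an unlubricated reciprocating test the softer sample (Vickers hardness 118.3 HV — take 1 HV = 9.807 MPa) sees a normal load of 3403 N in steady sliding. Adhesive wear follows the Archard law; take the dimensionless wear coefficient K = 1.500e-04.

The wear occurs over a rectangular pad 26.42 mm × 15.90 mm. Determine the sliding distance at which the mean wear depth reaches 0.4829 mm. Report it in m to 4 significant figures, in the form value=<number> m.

All arithmetic keeps exact precision — displayed values are rounded — one last rounding: four significant figures.
Convert: Hardness H = 118.3 HV × 9.807 MPa/HV = 1160 MPa = 1.160e+09 Pa.
Convert: Pad sides 26.42 mm × 15.90 mm = 0.02642 m × 0.01590 m. Contact area A = 0.02642 m × 0.01590 m = 4.201e-04 m².
Convert: Depth limit h_lim = 0.4829 mm = 4.829e-04 m.
As SI base values: W = 3403 N, H = 1.160e+09 Pa, K = 1.500e-04.
At the depth limit, V_lim = h_lim·A = 4.829e-04 · 4.201e-04 = 2.029e-07 m³.
Sliding life L = V_lim·H/(K·W) = 2.029e-07 · 1.160e+09 / (1.500e-04 · 3403) = 461.1 m.

value=461.1 m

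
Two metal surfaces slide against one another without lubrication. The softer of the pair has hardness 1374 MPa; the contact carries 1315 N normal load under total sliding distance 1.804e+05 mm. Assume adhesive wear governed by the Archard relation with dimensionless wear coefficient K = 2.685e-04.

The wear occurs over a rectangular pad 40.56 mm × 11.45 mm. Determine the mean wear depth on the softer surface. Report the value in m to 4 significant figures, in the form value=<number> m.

Intermediates are shown rounded. The algebra carries exact precision. Rounded just once, at 4 significant figures.
Convert: Total distance L = 1.804e+05 mm = 180.4 m.
Convert: Hardness H = 1374 MPa = 1.374e+09 Pa.
Convert: Pad sides 40.56 mm × 11.45 mm = 0.04056 m × 0.01145 m. Contact area A = 0.04056 m × 0.01145 m = 4.644e-04 m².
Restated in SI base units: W = 1315 N, H = 1.374e+09 Pa, K = 2.685e-04.
Worn volume V = K·W·L/H = 2.685e-04 · 1315 · 180.4 / 1.374e+09 = 4.636e-08 m³.
Average depth h = V/A = 4.636e-08 / 4.644e-04 = 9.982e-05 m.

value=9.982e-05 m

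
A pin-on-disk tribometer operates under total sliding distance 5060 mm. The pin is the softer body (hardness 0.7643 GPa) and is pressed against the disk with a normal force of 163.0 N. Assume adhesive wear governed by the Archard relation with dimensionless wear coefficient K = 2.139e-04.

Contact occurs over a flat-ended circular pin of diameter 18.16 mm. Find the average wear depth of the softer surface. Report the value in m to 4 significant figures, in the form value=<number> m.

All working math maintains full precision; quoted intermediates are rounded — one last rounding: four significant digits.
Convert: Path length L = 5060 mm = 5.060 m.
Convert: Hardness H = 0.7643 GPa = 7.643e+08 Pa.
Convert: Pin diameter d = 18.16 mm = 0.01816 m. Contact area A = π·d²/4 = π·(0.01816 m)²/4 = 2.590e-04 m².
In SI base units: W = 163.0 N, H = 7.643e+08 Pa, K = 2.139e-04.
Volume removed: V = K·W·L/H = 2.139e-04 · 163.0 · 5.060 / 7.643e+08 = 2.308e-10 m³.
Depth h = V/A = 2.308e-10 / 2.590e-04 = 8.912e-07 m.

value=8.912e-07 m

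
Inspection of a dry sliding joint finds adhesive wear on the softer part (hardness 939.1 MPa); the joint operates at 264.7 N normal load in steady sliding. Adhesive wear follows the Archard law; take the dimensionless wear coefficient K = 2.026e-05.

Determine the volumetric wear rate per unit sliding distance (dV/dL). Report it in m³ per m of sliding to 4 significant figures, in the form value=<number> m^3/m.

value=5.711e-12 m^3/m

Intermediate values are displayed rounded; all working math carries full precision, and a lone final rounding: four significant figures.
Convert: Hardness H = 939.1 MPa = 9.391e+08 Pa.
SI base units throughout: W = 264.7 N, H = 9.391e+08 Pa, K = 2.026e-05.
Sliding wear rate dV/dL = K·W/H, per unit distance: 2.026e-05 · 264.7 / 9.391e+08 = 5.711e-12 m³/m.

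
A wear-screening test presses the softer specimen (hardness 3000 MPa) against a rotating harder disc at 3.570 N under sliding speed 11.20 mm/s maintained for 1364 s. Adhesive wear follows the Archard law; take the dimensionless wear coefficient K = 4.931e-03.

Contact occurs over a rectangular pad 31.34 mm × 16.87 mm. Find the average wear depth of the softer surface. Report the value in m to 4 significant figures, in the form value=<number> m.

Displayed values are rounded — the computation maintains full precision. Rounded just once, at four significant digits.
Convert: Sliding speed v = 11.20 mm/s = 0.01120 m/s. Sliding distance L = v·t = 0.01120 m/s × 1364 s = 15.28 m.
Convert: Hardness H = 3000 MPa = 3.000e+09 Pa.
Convert: Pad sides 31.34 mm × 16.87 mm = 0.03134 m × 0.01687 m. Contact area A = 0.03134 m × 0.01687 m = 5.287e-04 m².
As SI base values: W = 3.570 N, H = 3.000e+09 Pa, K = 4.931e-03.
Volume removed: V = K·W·L/H = 4.931e-03 · 3.570 · 15.28 / 3.000e+09 = 8.964e-11 m³.
Wear depth h = V/A = 8.964e-11 / 5.287e-04 = 1.696e-07 m.

value=1.696e-07 m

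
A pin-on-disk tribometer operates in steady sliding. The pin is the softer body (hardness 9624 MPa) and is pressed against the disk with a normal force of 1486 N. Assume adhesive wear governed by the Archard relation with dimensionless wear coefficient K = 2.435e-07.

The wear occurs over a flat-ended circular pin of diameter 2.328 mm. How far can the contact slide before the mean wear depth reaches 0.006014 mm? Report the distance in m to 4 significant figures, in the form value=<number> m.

value=680.9 m

The algebra holds full float precision. Intermediate values appear rounded. Rounded just once to four significant figures.
Convert: Hardness H = 9624 MPa = 9.624e+09 Pa.
Convert: Pin diameter d = 2.328 mm = 0.002328 m. Contact area A = π·d²/4 = π·(0.002328 m)²/4 = 4.257e-06 m².
Convert: Depth limit h_lim = 0.006014 mm = 6.014e-06 m.
Collected in SI base units: W = 1486 N, H = 9.624e+09 Pa, K = 2.435e-07.
At the depth limit, V_lim = h_lim·A = 6.014e-06 · 4.257e-06 = 2.560e-11 m³.
Life L = V_lim·H/(K·W) = 2.560e-11 · 9.624e+09 / (2.435e-07 · 1486) = 680.9 m.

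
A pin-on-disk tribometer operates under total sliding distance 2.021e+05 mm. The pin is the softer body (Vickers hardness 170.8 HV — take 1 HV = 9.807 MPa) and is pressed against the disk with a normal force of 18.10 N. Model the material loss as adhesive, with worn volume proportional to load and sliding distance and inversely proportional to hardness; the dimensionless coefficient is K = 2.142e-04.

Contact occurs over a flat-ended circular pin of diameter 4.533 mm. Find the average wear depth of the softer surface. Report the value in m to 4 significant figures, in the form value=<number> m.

Each operation holds full float precision; intermediate values are displayed rounded — rounded once at the end, at four significant figures.
Convert: Total distance L = 2.021e+05 mm = 202.1 m.
Convert: Hardness H = 170.8 HV × 9.807 MPa/HV = 1675 MPa = 1.675e+09 Pa.
Convert: Pin diameter d = 4.533 mm = 0.004533 m. Contact area A = π·d²/4 = π·(0.004533 m)²/4 = 1.614e-05 m².
Expressed in SI base units: W = 18.10 N, H = 1.675e+09 Pa, K = 2.142e-04.
The Archard volume V = K·W·L/H = 2.142e-04 · 18.10 · 202.1 / 1.675e+09 = 4.678e-10 m³.
Mean wear depth h = V/A = 4.678e-10 / 1.614e-05 = 2.899e-05 m.

value=2.899e-05 m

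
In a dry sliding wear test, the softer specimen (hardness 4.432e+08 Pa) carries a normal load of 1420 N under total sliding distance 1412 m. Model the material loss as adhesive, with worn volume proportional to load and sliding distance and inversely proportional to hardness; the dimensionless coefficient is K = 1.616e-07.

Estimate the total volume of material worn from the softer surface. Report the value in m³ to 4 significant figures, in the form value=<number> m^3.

value=7.311e-10 m^3

The intermediates are shown rounded — all arithmetic runs at exact precision — a lone final rounding: four significant figures.
In SI base units: W = 1420 N, H = 4.432e+08 Pa, K = 1.616e-07.
Archard relation: V = K·W·L/H = 1.616e-07 · 1420 · 1412 / 4.432e+08 = 7.311e-10 m³.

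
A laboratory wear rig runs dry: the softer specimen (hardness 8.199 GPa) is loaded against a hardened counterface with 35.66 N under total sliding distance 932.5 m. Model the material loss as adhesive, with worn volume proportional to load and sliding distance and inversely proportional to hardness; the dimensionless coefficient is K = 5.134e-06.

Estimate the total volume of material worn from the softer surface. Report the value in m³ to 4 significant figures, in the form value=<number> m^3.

Intermediates appear rounded — the algebra carries full float precision — one last rounding to four significant digits.
Hardness H = 8.199 GPa = 8.199e+09 Pa.
Restated in SI base units: W = 35.66 N, H = 8.199e+09 Pa, K = 5.134e-06.
Wear volume V = K·W·L/H = 5.134e-06 · 35.66 · 932.5 / 8.199e+09 = 2.082e-11 m³.

value=2.082e-11 m^3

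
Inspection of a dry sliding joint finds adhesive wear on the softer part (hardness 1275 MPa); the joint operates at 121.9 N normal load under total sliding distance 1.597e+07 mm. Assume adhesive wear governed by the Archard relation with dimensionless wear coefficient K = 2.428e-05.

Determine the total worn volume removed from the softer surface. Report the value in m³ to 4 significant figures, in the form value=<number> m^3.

value=3.707e-08 m^3

The computation carries exact precision, and intermediate values are shown rounded, and one final rounding to 4 significant figures.
Distance covered L = 1.597e+07 mm = 1.597e+04 m.
Hardness H = 1275 MPa = 1.275e+09 Pa.
Collected in SI base units: W = 121.9 N, H = 1.275e+09 Pa, K = 2.428e-05.
Worn volume V = K·W·L/H = 2.428e-05 · 121.9 · 1.597e+04 / 1.275e+09 = 3.707e-08 m³.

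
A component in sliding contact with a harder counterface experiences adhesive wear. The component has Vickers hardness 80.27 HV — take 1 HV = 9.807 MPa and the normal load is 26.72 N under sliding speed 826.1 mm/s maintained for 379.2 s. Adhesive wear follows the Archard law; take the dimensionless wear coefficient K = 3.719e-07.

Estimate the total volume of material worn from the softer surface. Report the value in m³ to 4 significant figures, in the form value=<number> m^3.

value=3.954e-12 m^3

All working math holds full precision; intermediate values are displayed rounded. Rounded once at the end, at 4 significant figures.
Convert: Sliding speed v = 826.1 mm/s = 0.8261 m/s. The distance L = v·t = 0.8261 m/s × 379.2 s = 313.3 m.
Convert: Hardness H = 80.27 HV × 9.807 MPa/HV = 787.2 MPa = 7.872e+08 Pa.
Collected in SI base units: W = 26.72 N, H = 7.872e+08 Pa, K = 3.719e-07.
Archard relation: V = K·W·L/H = 3.719e-07 · 26.72 · 313.3 / 7.872e+08 = 3.954e-12 m³.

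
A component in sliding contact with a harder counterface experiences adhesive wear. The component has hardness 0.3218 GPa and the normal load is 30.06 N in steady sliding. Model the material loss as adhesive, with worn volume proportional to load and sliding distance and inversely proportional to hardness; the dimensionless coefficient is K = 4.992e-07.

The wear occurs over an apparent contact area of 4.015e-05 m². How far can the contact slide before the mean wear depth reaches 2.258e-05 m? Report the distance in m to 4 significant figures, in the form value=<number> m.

All arithmetic holds full precision; quoted intermediates are rounded — a lone final rounding, at four significant digits.
Hardness H = 0.3218 GPa = 3.218e+08 Pa.
In SI base units: W = 30.06 N, H = 3.218e+08 Pa, K = 4.992e-07.
Volume at the limit: V_lim = h_lim·A = 2.258e-05 · 4.015e-05 = 9.066e-10 m³.
So the life L = V_lim·H/(K·W) = 9.066e-10 · 3.218e+08 / (4.992e-07 · 30.06) = 1.944e+04 m.

value=1.944e+04 m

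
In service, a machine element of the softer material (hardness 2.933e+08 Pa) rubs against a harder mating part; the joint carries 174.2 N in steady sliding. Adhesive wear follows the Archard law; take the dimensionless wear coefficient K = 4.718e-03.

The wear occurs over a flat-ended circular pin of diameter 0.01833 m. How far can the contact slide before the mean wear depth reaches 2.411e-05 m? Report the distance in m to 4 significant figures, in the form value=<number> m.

value=2.270 m

The algebra carries full precision; intermediates appear rounded; one final rounding: 4 significant figures.
Convert: Contact area A = π·d²/4 = π·(0.01833 m)²/4 = 2.639e-04 m².
In SI base units, W = 174.2 N, H = 2.933e+08 Pa, K = 4.718e-03.
At the depth limit, V_lim = h_lim·A = 2.411e-05 · 2.639e-04 = 6.362e-09 m³.
Inverting, life L = V_lim·H/(K·W) = 6.362e-09 · 2.933e+08 / (4.718e-03 · 174.2) = 2.270 m.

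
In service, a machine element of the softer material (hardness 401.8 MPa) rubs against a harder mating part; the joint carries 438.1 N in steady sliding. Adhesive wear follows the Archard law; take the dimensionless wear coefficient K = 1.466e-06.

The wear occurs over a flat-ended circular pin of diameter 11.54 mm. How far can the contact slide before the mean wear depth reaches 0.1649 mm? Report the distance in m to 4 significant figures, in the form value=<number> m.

Every step keeps full precision. The intermediates are displayed rounded — a lone final rounding to 4 significant figures.
Convert: Hardness H = 401.8 MPa = 4.018e+08 Pa.
Convert: Pin diameter d = 11.54 mm = 0.01154 m. Contact area A = π·d²/4 = π·(0.01154 m)²/4 = 1.046e-04 m².
Convert: Depth limit h_lim = 0.1649 mm = 1.649e-04 m.
In SI base units: W = 438.1 N, H = 4.018e+08 Pa, K = 1.466e-06.
Allowed volume V_lim = h_lim·A = 1.649e-04 · 1.046e-04 = 1.725e-08 m³.
Life L = V_lim·H/(K·W) = 1.725e-08 · 4.018e+08 / (1.466e-06 · 438.1) = 1.079e+04 m.

value=1.079e+04 m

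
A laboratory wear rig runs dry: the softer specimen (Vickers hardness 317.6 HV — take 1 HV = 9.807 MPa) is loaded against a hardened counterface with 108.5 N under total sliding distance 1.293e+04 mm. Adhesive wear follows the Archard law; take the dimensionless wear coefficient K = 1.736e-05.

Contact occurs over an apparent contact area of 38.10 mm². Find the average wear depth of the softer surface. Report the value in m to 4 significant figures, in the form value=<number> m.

All working math holds exact precision. Intermediates are displayed rounded. Rounded once at the end to 4 significant digits.
Convert: Distance covered L = 1.293e+04 mm = 12.93 m.
Convert: Hardness H = 317.6 HV × 9.807 MPa/HV = 3115 MPa = 3.115e+09 Pa.
Convert: Contact area A = 38.10 mm² = 3.810e-05 m².
In SI base units: W = 108.5 N, H = 3.115e+09 Pa, K = 1.736e-05.
Archard relation: V = K·W·L/H = 1.736e-05 · 108.5 · 12.93 / 3.115e+09 = 7.819e-12 m³.
Depth of wear h = V/A = 7.819e-12 / 3.810e-05 = 2.052e-07 m.

value=2.052e-07 m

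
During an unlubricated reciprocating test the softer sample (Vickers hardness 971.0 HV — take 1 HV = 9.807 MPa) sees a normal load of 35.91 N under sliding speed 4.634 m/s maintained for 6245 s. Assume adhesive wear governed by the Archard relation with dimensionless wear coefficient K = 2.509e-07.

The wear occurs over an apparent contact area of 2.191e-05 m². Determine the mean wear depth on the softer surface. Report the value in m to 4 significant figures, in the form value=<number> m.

value=1.250e-06 m

Printed values are rounded. Every step runs at full precision. Rounded once at the end to four significant figures.
Path length L = v·t = 4.634 m/s × 6245 s = 2.894e+04 m.
Hardness H = 971.0 HV × 9.807 MPa/HV = 9523 MPa = 9.523e+09 Pa.
Expressed in SI base units: W = 35.91 N, H = 9.523e+09 Pa, K = 2.509e-07.
Archard volume V = K·W·L/H = 2.509e-07 · 35.91 · 2.894e+04 / 9.523e+09 = 2.738e-11 m³.
Average depth h = V/A = 2.738e-11 / 2.191e-05 = 1.250e-06 m.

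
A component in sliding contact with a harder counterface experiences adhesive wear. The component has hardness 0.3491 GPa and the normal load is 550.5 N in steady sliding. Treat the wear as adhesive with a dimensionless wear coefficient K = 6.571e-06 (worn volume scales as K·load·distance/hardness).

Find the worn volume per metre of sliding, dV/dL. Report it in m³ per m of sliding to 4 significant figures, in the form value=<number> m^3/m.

Intermediates appear rounded — all arithmetic keeps exact precision; a lone final rounding to 4 significant digits.
Hardness H = 0.3491 GPa = 3.491e+08 Pa.
Working in SI base units: W = 550.5 N, H = 3.491e+08 Pa, K = 6.571e-06.
Volumetric rate dV/dL = K·W/H — distance-free: 6.571e-06 · 550.5 / 3.491e+08 = 1.036e-11 m³/m.

value=1.036e-11 m^3/m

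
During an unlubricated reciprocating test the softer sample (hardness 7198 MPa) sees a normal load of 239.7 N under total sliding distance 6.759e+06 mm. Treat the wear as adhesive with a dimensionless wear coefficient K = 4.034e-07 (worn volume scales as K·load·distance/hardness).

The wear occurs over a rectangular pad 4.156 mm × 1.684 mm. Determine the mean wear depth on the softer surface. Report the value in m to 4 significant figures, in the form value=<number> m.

Shown intermediates are rounded. All arithmetic holds full float precision; a single final rounding, at 4 significant digits.
Total distance L = 6.759e+06 mm = 6759 m.
Hardness H = 7198 MPa = 7.198e+09 Pa.
Pad sides 4.156 mm × 1.684 mm = 0.004156 m × 0.001684 m. Contact area A = 0.004156 m × 0.001684 m = 6.999e-06 m².
In SI base units: W = 239.7 N, H = 7.198e+09 Pa, K = 4.034e-07.
By Archard's law, V = K·W·L/H = 4.034e-07 · 239.7 · 6759 / 7.198e+09 = 9.080e-11 m³.
Mean depth h = V/A = 9.080e-11 / 6.999e-06 = 1.297e-05 m.

value=1.297e-05 m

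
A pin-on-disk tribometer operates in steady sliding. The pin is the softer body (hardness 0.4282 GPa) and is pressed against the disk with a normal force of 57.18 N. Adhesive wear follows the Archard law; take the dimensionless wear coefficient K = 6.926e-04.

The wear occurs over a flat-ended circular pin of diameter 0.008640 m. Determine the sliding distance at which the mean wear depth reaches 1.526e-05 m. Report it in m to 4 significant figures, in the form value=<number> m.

Each operation keeps exact precision; intermediate values are printed rounded, and a single final rounding: four significant figures.
Convert: Hardness H = 0.4282 GPa = 4.282e+08 Pa.
Convert: Contact area A = π·d²/4 = π·(0.008640 m)²/4 = 5.863e-05 m².
Working in SI base units: W = 57.18 N, H = 4.282e+08 Pa, K = 6.926e-04.
Volume at the limit: V_lim = h_lim·A = 1.526e-05 · 5.863e-05 = 8.947e-10 m³.
Thus life L = V_lim·H/(K·W) = 8.947e-10 · 4.282e+08 / (6.926e-04 · 57.18) = 9.674 m.

value=9.674 m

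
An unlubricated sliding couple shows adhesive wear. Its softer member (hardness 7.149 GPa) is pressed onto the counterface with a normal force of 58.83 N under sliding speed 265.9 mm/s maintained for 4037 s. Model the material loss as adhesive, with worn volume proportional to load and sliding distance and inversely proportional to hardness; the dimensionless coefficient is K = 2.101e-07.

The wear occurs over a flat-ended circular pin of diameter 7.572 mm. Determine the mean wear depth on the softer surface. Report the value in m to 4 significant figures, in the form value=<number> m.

All arithmetic carries full float precision; intermediate values are shown rounded — rounded just once, at 4 significant figures.
Sliding speed v = 265.9 mm/s = 0.2659 m/s. The distance L = v·t = 0.2659 m/s × 4037 s = 1073 m.
Hardness H = 7.149 GPa = 7.149e+09 Pa.
Pin diameter d = 7.572 mm = 0.007572 m. Contact area A = π·d²/4 = π·(0.007572 m)²/4 = 4.503e-05 m².
SI base units throughout: W = 58.83 N, H = 7.149e+09 Pa, K = 2.101e-07.
By Archard's law, V = K·W·L/H = 2.101e-07 · 58.83 · 1073 / 7.149e+09 = 1.856e-12 m³.
Depth h = V/A = 1.856e-12 / 4.503e-05 = 4.121e-08 m.

value=4.121e-08 m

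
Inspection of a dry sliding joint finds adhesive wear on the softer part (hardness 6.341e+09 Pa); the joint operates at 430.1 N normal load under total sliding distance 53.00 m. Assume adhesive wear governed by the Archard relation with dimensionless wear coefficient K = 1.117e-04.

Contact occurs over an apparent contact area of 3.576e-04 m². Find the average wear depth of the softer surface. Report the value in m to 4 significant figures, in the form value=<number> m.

value=1.123e-06 m

The computation holds full precision; intermediate values appear rounded; rounded once at the end to four significant digits.
In SI base units: W = 430.1 N, H = 6.341e+09 Pa, K = 1.117e-04.
Worn volume V = K·W·L/H = 1.117e-04 · 430.1 · 53.00 / 6.341e+09 = 4.016e-10 m³.
Depth h = V/A = 4.016e-10 / 3.576e-04 = 1.123e-06 m.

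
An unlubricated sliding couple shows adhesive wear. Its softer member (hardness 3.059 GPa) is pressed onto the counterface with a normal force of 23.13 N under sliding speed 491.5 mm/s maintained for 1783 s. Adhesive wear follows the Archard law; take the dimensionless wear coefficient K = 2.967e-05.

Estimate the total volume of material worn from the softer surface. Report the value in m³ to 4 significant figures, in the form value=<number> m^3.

value=1.966e-10 m^3

All arithmetic keeps exact precision. The intermediates are displayed rounded; rounded just once: 4 significant figures.
Convert: Sliding speed v = 491.5 mm/s = 0.4915 m/s. Total distance L = v·t = 0.4915 m/s × 1783 s = 876.3 m.
Convert: Hardness H = 3.059 GPa = 3.059e+09 Pa.
Restated in SI base units: W = 23.13 N, H = 3.059e+09 Pa, K = 2.967e-05.
Apply Archard: V = K·W·L/H = 2.967e-05 · 23.13 · 876.3 / 3.059e+09 = 1.966e-10 m³.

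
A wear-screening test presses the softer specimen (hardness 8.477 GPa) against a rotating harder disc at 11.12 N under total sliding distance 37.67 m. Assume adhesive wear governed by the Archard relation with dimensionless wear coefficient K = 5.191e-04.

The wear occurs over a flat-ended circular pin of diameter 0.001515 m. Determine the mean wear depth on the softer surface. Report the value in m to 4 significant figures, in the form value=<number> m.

value=1.423e-05 m

Displayed values are rounded; the computation maintains full precision. Rounded just once: 4 significant digits.
Hardness H = 8.477 GPa = 8.477e+09 Pa.
Contact area A = π·d²/4 = π·(0.001515 m)²/4 = 1.803e-06 m².
Expressed in SI base units: W = 11.12 N, H = 8.477e+09 Pa, K = 5.191e-04.
Worn volume V = K·W·L/H = 5.191e-04 · 11.12 · 37.67 / 8.477e+09 = 2.565e-11 m³.
Depth h = V/A = 2.565e-11 / 1.803e-06 = 1.423e-05 m.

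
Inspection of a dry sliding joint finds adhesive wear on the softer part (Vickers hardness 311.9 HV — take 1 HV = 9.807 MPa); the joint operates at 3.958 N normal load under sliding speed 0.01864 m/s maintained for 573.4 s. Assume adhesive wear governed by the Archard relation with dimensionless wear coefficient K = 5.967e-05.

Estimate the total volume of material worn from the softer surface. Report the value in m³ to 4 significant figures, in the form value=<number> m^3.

Intermediate values appear rounded — all working math runs at full precision; a lone final rounding to four significant digits.
Convert: Distance covered L = v·t = 0.01864 m/s × 573.4 s = 10.69 m.
Convert: Hardness H = 311.9 HV × 9.807 MPa/HV = 3059 MPa = 3.059e+09 Pa.
In SI base units: W = 3.958 N, H = 3.059e+09 Pa, K = 5.967e-05.
The Archard volume V = K·W·L/H = 5.967e-05 · 3.958 · 10.69 / 3.059e+09 = 8.252e-13 m³.

value=8.252e-13 m^3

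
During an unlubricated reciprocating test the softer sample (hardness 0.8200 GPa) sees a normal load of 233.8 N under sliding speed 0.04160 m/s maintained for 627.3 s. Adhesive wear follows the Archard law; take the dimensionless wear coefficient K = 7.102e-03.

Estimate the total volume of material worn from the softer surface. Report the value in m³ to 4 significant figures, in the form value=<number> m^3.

value=5.284e-08 m^3

Every step runs at full precision; the intermediates are printed rounded; one final rounding, at four significant figures.
Convert: Total distance L = v·t = 0.04160 m/s × 627.3 s = 26.10 m.
Convert: Hardness H = 0.8200 GPa = 8.200e+08 Pa.
Collected in SI base units: W = 233.8 N, H = 8.200e+08 Pa, K = 7.102e-03.
Volume removed: V = K·W·L/H = 7.102e-03 · 233.8 · 26.10 / 8.200e+08 = 5.284e-08 m³.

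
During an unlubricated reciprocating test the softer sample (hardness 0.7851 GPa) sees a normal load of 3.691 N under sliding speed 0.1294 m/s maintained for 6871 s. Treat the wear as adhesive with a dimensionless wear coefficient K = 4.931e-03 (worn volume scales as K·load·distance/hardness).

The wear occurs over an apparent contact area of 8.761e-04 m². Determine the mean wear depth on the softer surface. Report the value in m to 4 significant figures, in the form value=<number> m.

All arithmetic carries full float precision — intermediate values are shown rounded, and rounded once at the end to 4 significant figures.
Convert: Total distance L = v·t = 0.1294 m/s × 6871 s = 889.1 m.
Convert: Hardness H = 0.7851 GPa = 7.851e+08 Pa.
Expressed in SI base units: W = 3.691 N, H = 7.851e+08 Pa, K = 4.931e-03.
By Archard's law, V = K·W·L/H = 4.931e-03 · 3.691 · 889.1 / 7.851e+08 = 2.061e-08 m³.
Average depth h = V/A = 2.061e-08 / 8.761e-04 = 2.353e-05 m.

value=2.353e-05 m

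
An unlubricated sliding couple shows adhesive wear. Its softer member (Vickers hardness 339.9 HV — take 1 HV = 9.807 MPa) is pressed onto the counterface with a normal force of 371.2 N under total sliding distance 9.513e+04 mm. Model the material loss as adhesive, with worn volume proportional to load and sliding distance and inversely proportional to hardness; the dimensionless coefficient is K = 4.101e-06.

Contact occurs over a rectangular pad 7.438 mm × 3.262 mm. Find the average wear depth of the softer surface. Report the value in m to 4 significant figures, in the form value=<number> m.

value=1.791e-06 m

Displayed values are rounded — all arithmetic runs at full float precision. Rounded just once, at 4 significant figures.
Convert: Sliding distance L = 9.513e+04 mm = 95.13 m.
Convert: Hardness H = 339.9 HV × 9.807 MPa/HV = 3333 MPa = 3.333e+09 Pa.
Convert: Pad sides 7.438 mm × 3.262 mm = 0.007438 m × 0.003262 m. Contact area A = 0.007438 m × 0.003262 m = 2.426e-05 m².
Working in SI base units: W = 371.2 N, H = 3.333e+09 Pa, K = 4.101e-06.
Apply Archard: V = K·W·L/H = 4.101e-06 · 371.2 · 95.13 / 3.333e+09 = 4.344e-11 m³.
Mean depth h = V/A = 4.344e-11 / 2.426e-05 = 1.791e-06 m.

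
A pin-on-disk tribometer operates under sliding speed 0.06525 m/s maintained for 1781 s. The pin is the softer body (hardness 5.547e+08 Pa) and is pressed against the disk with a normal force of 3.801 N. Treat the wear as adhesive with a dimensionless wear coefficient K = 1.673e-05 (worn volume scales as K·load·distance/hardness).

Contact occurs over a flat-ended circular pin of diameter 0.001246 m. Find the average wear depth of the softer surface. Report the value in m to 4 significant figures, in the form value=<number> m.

value=1.093e-05 m

Intermediates are printed rounded. Each operation keeps full precision. Rounded once at the end: 4 significant figures.
Convert: The distance L = v·t = 0.06525 m/s × 1781 s = 116.2 m.
Convert: Contact area A = π·d²/4 = π·(0.001246 m)²/4 = 1.219e-06 m².
Restated in SI base units: W = 3.801 N, H = 5.547e+08 Pa, K = 1.673e-05.
Archard relation: V = K·W·L/H = 1.673e-05 · 3.801 · 116.2 / 5.547e+08 = 1.332e-11 m³.
Wear depth h = V/A = 1.332e-11 / 1.219e-06 = 1.093e-05 m.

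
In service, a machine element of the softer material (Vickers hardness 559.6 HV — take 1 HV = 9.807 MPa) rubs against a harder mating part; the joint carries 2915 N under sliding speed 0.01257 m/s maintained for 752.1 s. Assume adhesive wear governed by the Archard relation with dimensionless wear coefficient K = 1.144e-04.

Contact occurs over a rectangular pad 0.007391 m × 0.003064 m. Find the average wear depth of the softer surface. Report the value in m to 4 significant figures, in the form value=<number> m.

value=2.537e-05 m

Displayed values are rounded. Each operation maintains full precision, and one last rounding: 4 significant figures.
Convert: Sliding distance L = v·t = 0.01257 m/s × 752.1 s = 9.454 m.
Convert: Hardness H = 559.6 HV × 9.807 MPa/HV = 5488 MPa = 5.488e+09 Pa.
Convert: Contact area A = 0.007391 m × 0.003064 m = 2.265e-05 m².
SI base units throughout: W = 2915 N, H = 5.488e+09 Pa, K = 1.144e-04.
Archard relation: V = K·W·L/H = 1.144e-04 · 2915 · 9.454 / 5.488e+09 = 5.745e-10 m³.
Mean depth h = V/A = 5.745e-10 / 2.265e-05 = 2.537e-05 m.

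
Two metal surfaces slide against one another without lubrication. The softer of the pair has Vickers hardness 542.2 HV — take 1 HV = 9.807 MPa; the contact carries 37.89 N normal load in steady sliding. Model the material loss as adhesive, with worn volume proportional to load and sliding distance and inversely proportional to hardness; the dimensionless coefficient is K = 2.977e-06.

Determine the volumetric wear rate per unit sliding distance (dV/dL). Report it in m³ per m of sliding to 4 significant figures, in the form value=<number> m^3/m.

value=2.121e-14 m^3/m

Printed values are rounded — every step maintains exact precision; a single final rounding: 4 significant digits.
Hardness H = 542.2 HV × 9.807 MPa/HV = 5317 MPa = 5.317e+09 Pa.
As SI base values: W = 37.89 N, H = 5.317e+09 Pa, K = 2.977e-06.
Sliding wear rate dV/dL = K·W/H: 2.977e-06 · 37.89 / 5.317e+09 = 2.121e-14 m³/m.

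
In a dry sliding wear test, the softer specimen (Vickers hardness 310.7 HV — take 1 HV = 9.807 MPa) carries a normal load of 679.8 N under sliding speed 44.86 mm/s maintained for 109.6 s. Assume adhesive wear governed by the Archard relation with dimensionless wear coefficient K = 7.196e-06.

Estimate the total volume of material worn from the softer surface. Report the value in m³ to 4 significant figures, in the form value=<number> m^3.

All arithmetic keeps full precision. Shown intermediates are rounded. Rounded just once to four significant figures.
Convert: Sliding speed v = 44.86 mm/s = 0.04486 m/s. Distance L = v·t = 0.04486 m/s × 109.6 s = 4.917 m.
Convert: Hardness H = 310.7 HV × 9.807 MPa/HV = 3047 MPa = 3.047e+09 Pa.
Expressed in SI base units: W = 679.8 N, H = 3.047e+09 Pa, K = 7.196e-06.
By Archard's law, V = K·W·L/H = 7.196e-06 · 679.8 · 4.917 / 3.047e+09 = 7.893e-12 m³.

value=7.893e-12 m^3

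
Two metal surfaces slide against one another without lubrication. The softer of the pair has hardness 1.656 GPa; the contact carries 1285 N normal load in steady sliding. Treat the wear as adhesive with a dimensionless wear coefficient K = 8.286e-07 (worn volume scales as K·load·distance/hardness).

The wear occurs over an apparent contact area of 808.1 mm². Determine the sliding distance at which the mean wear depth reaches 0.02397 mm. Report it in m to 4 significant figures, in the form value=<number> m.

value=3.013e+04 m

Displayed values are rounded, and the algebra keeps exact precision. Rounded once at the end, at four significant figures.
Convert: Hardness H = 1.656 GPa = 1.656e+09 Pa.
Convert: Contact area A = 808.1 mm² = 8.081e-04 m².
Convert: Depth limit h_lim = 0.02397 mm = 2.397e-05 m.
As SI base values: W = 1285 N, H = 1.656e+09 Pa, K = 8.286e-07.
At the depth limit, V_lim = h_lim·A = 2.397e-05 · 8.081e-04 = 1.937e-08 m³.
Life L = V_lim·H/(K·W) = 1.937e-08 · 1.656e+09 / (8.286e-07 · 1285) = 3.013e+04 m.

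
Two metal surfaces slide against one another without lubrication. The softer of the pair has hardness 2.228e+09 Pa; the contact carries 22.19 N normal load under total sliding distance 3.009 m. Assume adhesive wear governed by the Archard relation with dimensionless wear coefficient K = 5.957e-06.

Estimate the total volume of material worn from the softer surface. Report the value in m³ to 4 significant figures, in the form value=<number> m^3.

Printed values are rounded, and all arithmetic holds full precision, and one last rounding: 4 significant digits.
SI base units throughout: W = 22.19 N, H = 2.228e+09 Pa, K = 5.957e-06.
Archard relation: V = K·W·L/H = 5.957e-06 · 22.19 · 3.009 / 2.228e+09 = 1.785e-13 m³.

value=1.785e-13 m^3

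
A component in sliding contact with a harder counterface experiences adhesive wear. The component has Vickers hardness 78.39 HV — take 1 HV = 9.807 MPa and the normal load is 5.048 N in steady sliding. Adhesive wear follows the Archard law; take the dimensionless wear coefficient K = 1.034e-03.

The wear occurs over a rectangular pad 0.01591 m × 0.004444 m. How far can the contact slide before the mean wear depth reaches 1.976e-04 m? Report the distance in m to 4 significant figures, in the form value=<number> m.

value=2058 m

Intermediate values are shown rounded. The computation maintains full precision, and one final rounding: four significant figures.
Hardness H = 78.39 HV × 9.807 MPa/HV = 768.8 MPa = 7.688e+08 Pa.
Contact area A = 0.01591 m × 0.004444 m = 7.070e-05 m².
As SI base values: W = 5.048 N, H = 7.688e+08 Pa, K = 1.034e-03.
At the depth limit, V_lim = h_lim·A = 1.976e-04 · 7.070e-05 = 1.397e-08 m³.
Inverting, life L = V_lim·H/(K·W) = 1.397e-08 · 7.688e+08 / (1.034e-03 · 5.048) = 2058 m.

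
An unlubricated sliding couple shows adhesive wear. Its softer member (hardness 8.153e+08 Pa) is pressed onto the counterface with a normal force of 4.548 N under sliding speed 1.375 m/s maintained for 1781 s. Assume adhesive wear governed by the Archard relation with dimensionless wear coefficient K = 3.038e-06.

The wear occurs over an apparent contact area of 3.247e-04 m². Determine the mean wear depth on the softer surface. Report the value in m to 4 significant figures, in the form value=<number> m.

All arithmetic holds full precision. The intermediates are printed rounded. Rounded once at the end to four significant figures.
Convert: Path length L = v·t = 1.375 m/s × 1781 s = 2449 m.
Restated in SI base units: W = 4.548 N, H = 8.153e+08 Pa, K = 3.038e-06.
The Archard volume V = K·W·L/H = 3.038e-06 · 4.548 · 2449 / 8.153e+08 = 4.150e-11 m³.
Depth h = V/A = 4.150e-11 / 3.247e-04 = 1.278e-07 m.

value=1.278e-07 m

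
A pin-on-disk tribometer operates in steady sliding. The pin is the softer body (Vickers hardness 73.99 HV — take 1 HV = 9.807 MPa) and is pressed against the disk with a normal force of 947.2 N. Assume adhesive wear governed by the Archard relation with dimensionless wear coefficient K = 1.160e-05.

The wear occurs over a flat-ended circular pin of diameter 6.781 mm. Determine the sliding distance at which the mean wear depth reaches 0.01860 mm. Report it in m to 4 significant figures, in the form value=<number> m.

Intermediate values are shown rounded — the algebra carries exact precision. Rounded once at the end, at 4 significant digits.
Hardness H = 73.99 HV × 9.807 MPa/HV = 725.6 MPa = 7.256e+08 Pa.
Pin diameter d = 6.781 mm = 0.006781 m. Contact area A = π·d²/4 = π·(0.006781 m)²/4 = 3.611e-05 m².
Depth limit h_lim = 0.01860 mm = 1.860e-05 m.
Working in SI base units: W = 947.2 N, H = 7.256e+08 Pa, K = 1.160e-05.
Wearable volume V_lim = h_lim·A = 1.860e-05 · 3.611e-05 = 6.717e-10 m³.
Inverting, life L = V_lim·H/(K·W) = 6.717e-10 · 7.256e+08 / (1.160e-05 · 947.2) = 44.36 m.

value=44.36 m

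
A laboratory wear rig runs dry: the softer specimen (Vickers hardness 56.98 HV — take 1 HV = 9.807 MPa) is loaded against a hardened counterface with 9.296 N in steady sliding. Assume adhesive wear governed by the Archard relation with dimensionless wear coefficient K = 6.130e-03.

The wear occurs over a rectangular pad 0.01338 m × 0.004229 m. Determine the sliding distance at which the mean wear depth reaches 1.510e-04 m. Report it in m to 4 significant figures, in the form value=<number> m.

value=83.79 m

The algebra holds exact precision — intermediate values are printed rounded — a lone final rounding, at 4 significant figures.
Convert: Hardness H = 56.98 HV × 9.807 MPa/HV = 558.8 MPa = 5.588e+08 Pa.
Convert: Contact area A = 0.01338 m × 0.004229 m = 5.658e-05 m².
Restated in SI base units: W = 9.296 N, H = 5.588e+08 Pa, K = 6.130e-03.
Permissible volume V_lim = h_lim·A = 1.510e-04 · 5.658e-05 = 8.544e-09 m³.
So the life L = V_lim·H/(K·W) = 8.544e-09 · 5.588e+08 / (6.130e-03 · 9.296) = 83.79 m.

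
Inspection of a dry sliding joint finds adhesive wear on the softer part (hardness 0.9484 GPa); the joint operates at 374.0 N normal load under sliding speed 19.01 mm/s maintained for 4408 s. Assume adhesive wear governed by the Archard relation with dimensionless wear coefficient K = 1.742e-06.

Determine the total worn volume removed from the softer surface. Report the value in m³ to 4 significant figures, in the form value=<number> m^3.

Displayed values are rounded — every step keeps full float precision; rounded once at the end: four significant digits.
Convert: Sliding speed v = 19.01 mm/s = 0.01901 m/s. Distance covered L = v·t = 0.01901 m/s × 4408 s = 83.80 m.
Convert: Hardness H = 0.9484 GPa = 9.484e+08 Pa.
In SI base units, W = 374.0 N, H = 9.484e+08 Pa, K = 1.742e-06.
Volume removed: V = K·W·L/H = 1.742e-06 · 374.0 · 83.80 / 9.484e+08 = 5.756e-11 m³.

value=5.756e-11 m^3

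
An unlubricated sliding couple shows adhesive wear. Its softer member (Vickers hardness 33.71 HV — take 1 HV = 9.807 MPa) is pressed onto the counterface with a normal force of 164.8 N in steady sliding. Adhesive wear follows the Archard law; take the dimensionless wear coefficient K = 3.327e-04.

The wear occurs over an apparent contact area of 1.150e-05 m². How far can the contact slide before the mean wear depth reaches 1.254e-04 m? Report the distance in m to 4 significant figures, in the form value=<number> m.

Intermediate values are shown rounded. Every step maintains full float precision — rounded once at the end: 4 significant figures.
Hardness H = 33.71 HV × 9.807 MPa/HV = 330.6 MPa = 3.306e+08 Pa.
SI base units throughout: W = 164.8 N, H = 3.306e+08 Pa, K = 3.327e-04.
Allowed volume V_lim = h_lim·A = 1.254e-04 · 1.150e-05 = 1.442e-09 m³.
Life L = V_lim·H/(K·W) = 1.442e-09 · 3.306e+08 / (3.327e-04 · 164.8) = 8.695 m.

value=8.695 m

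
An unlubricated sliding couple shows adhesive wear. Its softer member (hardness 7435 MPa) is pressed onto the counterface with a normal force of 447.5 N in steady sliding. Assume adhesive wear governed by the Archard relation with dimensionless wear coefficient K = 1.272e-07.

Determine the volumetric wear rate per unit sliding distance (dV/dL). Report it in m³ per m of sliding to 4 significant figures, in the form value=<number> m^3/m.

The intermediates are displayed rounded, and all working math holds full precision. Rounded just once to 4 significant figures.
Hardness H = 7435 MPa = 7.435e+09 Pa.
Expressed in SI base units: W = 447.5 N, H = 7.435e+09 Pa, K = 1.272e-07.
Rate of wear dV/dL = K·W/H, so: 1.272e-07 · 447.5 / 7.435e+09 = 7.656e-15 m³/m.

value=7.656e-15 m^3/m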